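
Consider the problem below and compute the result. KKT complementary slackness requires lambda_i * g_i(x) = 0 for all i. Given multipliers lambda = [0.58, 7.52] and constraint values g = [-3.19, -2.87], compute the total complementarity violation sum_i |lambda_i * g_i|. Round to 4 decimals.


KKT complementary slackness check:
lambda_1 * g_1 = 0.58 * -3.19 = -1.8502
lambda_2 * g_2 = 7.52 * -2.87 = -21.5824
Total violation = 1.8502 + 21.5824 = 23.4326


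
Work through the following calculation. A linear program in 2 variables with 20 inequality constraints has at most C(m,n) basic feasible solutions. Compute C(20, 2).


Each vertex corresponds to some choice of n active constraints out of m, so the number of vertices is at most C(m, n) = m! / (n!(m-n)!).
m = 20, n = 2
Numerator: 20 * 19
Denominator: 2! = 2
C(20, 2) = 190


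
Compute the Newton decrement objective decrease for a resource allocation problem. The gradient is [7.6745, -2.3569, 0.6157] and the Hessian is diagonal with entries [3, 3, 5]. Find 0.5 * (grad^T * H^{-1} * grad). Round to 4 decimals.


Step 1: H is diagonal, so H^(-1) * g = [2.5582, -0.7856, 0.1231].
Step 2: g^T H^(-1) g = sum_i g_i^2 / H_ii
  = (7.6745)^2/3 + (-2.3569)^2/3 + (0.6157)^2/5
  = 19.6327 + 1.8517 + 0.0758 = 21.5601
Step 3: Objective decrease = 0.5 * g^T H^(-1) g = 10.7801


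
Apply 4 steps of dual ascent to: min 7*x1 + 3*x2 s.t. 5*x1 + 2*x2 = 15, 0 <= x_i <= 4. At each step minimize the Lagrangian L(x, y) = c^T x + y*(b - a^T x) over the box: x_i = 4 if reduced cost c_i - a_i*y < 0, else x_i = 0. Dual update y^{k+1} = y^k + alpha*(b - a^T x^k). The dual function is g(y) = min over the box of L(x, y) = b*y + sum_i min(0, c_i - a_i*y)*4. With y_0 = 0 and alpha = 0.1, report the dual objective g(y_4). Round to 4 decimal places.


Dual ascent for LP: min 7*x1 + 3*x2, 5*x1 + 2*x2 = 15, 0 <= x_i <= 4
Step 1: y^k = 0.0, reduced costs: (7.0, 3.0)
  x^k = (0.0, 0.0), subgradient = b - a^T x = 15.0
  y^{k+1} = 0.0 + 0.1*15.0 = 1.5
Step 2: y^k = 1.5, reduced costs: (-0.5, 0.0)
  x^k = (4.0, 0.0), subgradient = b - a^T x = -5.0
  y^{k+1} = 1.5 + 0.1*-5.0 = 1.0
Step 3: y^k = 1.0, reduced costs: (2.0, 1.0)
  x^k = (0.0, 0.0), subgradient = b - a^T x = 15.0
  y^{k+1} = 1.0 + 0.1*15.0 = 2.5
Step 4: y^k = 2.5, reduced costs: (-5.5, -2.0)
  x^k = (4.0, 4.0), subgradient = b - a^T x = -13.0
  y^{k+1} = 2.5 + 0.1*-13.0 = 1.2
Dual objective at y_4 = 1.2: reduced costs (1.0, 0.6), box minimizer x = (0.0, 0.0)
g(y_4) = b*y + (c1 - a1*y)*x1 + (c2 - a2*y)*x2 = 15*1.2 + 1.0*0.0 + 0.6*0.0 = 18.0 + 0.0 + 0.0 = 18.0


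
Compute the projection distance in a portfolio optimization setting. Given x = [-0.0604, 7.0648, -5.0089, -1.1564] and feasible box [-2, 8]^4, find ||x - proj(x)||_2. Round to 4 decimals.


Project each component onto [-2, 8].
clip(-0.0604) = -0.0604, clip(7.0648) = 7.0648, clip(-5.0089) = -2.0, clip(-1.1564) = -1.1564
Projection = [-0.0604, 7.0648, -2.0, -1.1564]
Squared diffs: [0.0, 0.0, 9.0535, 0.0]
Distance = sqrt(9.0535) = 3.0089


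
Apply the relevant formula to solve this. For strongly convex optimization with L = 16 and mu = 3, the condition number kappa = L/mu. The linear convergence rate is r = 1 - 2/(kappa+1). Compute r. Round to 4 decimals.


Step 1: Compute the condition number.
kappa = L/mu = 16/3 = 5.3333
Step 2: Compute the convergence rate.
r = 1 - 2/(kappa + 1) = 1 - 2*mu/(L + mu) = (L - mu)/(L + mu) = 13/19 = 0.6842


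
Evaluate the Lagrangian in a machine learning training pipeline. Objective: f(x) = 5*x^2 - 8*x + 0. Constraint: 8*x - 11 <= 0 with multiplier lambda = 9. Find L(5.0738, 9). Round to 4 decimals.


Step 1: Evaluate f(x).
f(5.0738) = 5*5.0738^2 - 8*5.0738 + 0 = 88.1268
Step 2: Evaluate g(x).
g(5.0738) = 8*5.0738 - 11 = 29.5904
Step 3: Compute Lagrangian.
L = 88.1268 + 9*29.5904 = 354.4404


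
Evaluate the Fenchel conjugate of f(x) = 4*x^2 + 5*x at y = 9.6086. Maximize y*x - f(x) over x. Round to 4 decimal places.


f*(y) = sup_x {y*x - a*x^2 - b*x} = sup_x {(y-b)*x - a*x^2}
FOC: (y - b) - 2a*x = 0 => x* = (y - b)/(2a)
x* = (9.6086 - 5)/(2*4) = 0.5761
f*(9.6086) = (y-b)^2/(4a) = (9.6086 - 5)^2/(4*4)
= 21.2392/16 = 1.3274


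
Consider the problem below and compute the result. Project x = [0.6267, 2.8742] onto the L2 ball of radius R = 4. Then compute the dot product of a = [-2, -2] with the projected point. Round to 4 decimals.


Step 1: Compute ||x|| (intermediates to 6 decimals).
||x|| = sqrt(0.6267^2 + 2.8742^2) = 2.941731
Step 2: Project.
Since ||x|| <= R, proj = x (no scaling needed).
proj(x) = [0.6267, 2.8742]
Step 3: Dot product.
a^T * proj(x) = -2*0.6267 - 2*2.8742 = -7.0018


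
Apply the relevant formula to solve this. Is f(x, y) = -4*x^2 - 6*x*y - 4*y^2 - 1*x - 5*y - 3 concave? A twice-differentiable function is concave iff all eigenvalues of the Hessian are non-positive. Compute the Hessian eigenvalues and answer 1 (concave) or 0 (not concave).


The Hessian of f(x,y) = -4*x^2 - 6*x*y - 4*y^2 - 1*x - 5*y - 3 is:
H = [[-8, -6], [-6, -8]]
Trace = -8 - 8 = -16
Determinant = -8*-8 - (-6)^2 = 28
Discriminant = (-16)^2 - 4*28 = 144.0
Eigenvalues: lambda_1 = -14.0, lambda_2 = -2.0
The function is concave.

1


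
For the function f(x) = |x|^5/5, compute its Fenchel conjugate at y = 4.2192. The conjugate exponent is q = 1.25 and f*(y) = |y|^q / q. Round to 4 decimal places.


The conjugate exponent q satisfies 1/p + 1/q = 1.
p = 5, so q = 5/(5 - 1) = 1.25
|y|^q = 4.2192^1.25 = 6.047
f*(4.2192) = 6.047 / 1.25 = 4.8376


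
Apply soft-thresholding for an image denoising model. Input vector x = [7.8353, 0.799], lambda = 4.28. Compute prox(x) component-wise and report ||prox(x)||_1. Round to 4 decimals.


Soft-thresholding with lambda = 4.28:
prox(7.8353) = sign(7.8353)*max(|7.8353| - 4.28, 0) = 3.5553
prox(0.799) = sign(0.799)*max(|0.799| - 4.28, 0) = 0.0
prox(x) = [3.5553, 0.0]
||prox(x)||_1 = 3.5553 + 0.0 = 3.5553


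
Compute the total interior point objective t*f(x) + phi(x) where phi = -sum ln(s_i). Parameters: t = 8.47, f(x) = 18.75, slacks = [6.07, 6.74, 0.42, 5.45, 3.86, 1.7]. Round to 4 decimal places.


Step 1: Compute log-barrier.
ln values: [1.8034, 1.9081, -0.8675, 1.6956, 1.3507, 0.5306]
phi = -(1.8034 + 1.9081 - 0.8675 + 1.6956 + 1.3507 + 0.5306) = -6.4208
Step 2: Compute augmented objective.
t*f(x) = 8.47*18.75 = 158.8125
Total = 158.8125 - 6.4208 = 152.3917


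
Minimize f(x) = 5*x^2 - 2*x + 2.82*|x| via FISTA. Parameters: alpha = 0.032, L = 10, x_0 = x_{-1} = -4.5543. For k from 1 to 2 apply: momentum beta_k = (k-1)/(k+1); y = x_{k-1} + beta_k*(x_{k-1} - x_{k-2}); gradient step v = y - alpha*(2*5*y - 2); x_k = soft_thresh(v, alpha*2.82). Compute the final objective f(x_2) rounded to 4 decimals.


FISTA on f(x) = 5*x^2 - 2*x + 2.82*|x|
L = 10, alpha = 0.032
Iteration 1: beta = 0.0, y = -4.5543 + 0.0*(-4.5543 + 4.5543) = -4.5543
  grad(y) = -47.543, v = y - alpha*grad = -3.0329
  prox(v) = soft_thresh(-3.0329, 0.0902) = -2.9427
Iteration 2: beta = 0.3333, y = -2.9427 + 0.3333*(-2.9427 + 4.5543) = -2.4055
  grad(y) = -26.0548, v = y - alpha*grad = -1.5717
  prox(v) = soft_thresh(-1.5717, 0.0902) = -1.4815
f(x_2) = 5*(-1.4815)^2 - 2*(-1.4815) + 2.82*|-1.4815| = 18.1148


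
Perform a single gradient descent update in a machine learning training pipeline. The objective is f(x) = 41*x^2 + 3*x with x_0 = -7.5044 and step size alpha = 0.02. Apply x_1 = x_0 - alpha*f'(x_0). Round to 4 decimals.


We compute the gradient at x_0 and apply the update.
f'(x) = 82*x + 3
f'(-7.5044) = 82*-7.5044 + 3 = -612.3608
x_1 = -7.5044 - 0.02*-612.3608 = 4.7428


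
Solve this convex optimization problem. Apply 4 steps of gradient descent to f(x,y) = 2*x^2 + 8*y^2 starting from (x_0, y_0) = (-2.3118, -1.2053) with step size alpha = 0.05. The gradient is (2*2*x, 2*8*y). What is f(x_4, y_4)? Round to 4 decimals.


Gradient descent on f(x,y) = 2*x^2 + 8*y^2.
Starting point: (-2.3118, -1.2053), alpha = 0.05
Step 1: grad_x = 2*2*-2.3118 = -9.2472, grad_y = 2*8*-1.2053 = -19.2848
  x_1 = -2.3118 - 0.05*-9.2472 = -1.8494
  y_1 = -1.2053 - 0.05*-19.2848 = -0.2411
Step 2: grad_x = 2*2*-1.8494 = -7.3978, grad_y = 2*8*-0.2411 = -3.857
  x_2 = -1.8494 - 0.05*-7.3978 = -1.4796
  y_2 = -0.2411 - 0.05*-3.857 = -0.0482
Step 3: grad_x = 2*2*-1.4796 = -5.9182, grad_y = 2*8*-0.0482 = -0.7714
  x_3 = -1.4796 - 0.05*-5.9182 = -1.1836
  y_3 = -0.0482 - 0.05*-0.7714 = -0.0096
Step 4: grad_x = 2*2*-1.1836 = -4.7346, grad_y = 2*8*-0.0096 = -0.1543
  x_4 = -1.1836 - 0.05*-4.7346 = -0.9469
  y_4 = -0.0096 - 0.05*-0.1543 = -0.0019
f(-0.9469, -0.0019) = 2*(-0.9469)^2 + 8*(-0.0019)^2 = 1.7933


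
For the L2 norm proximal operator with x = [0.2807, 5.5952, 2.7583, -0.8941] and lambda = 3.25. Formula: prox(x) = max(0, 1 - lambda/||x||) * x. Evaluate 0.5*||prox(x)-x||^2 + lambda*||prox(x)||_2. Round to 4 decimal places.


Step 1: Compute ||x||.
||x|| = 6.3081
Step 2: Compute scaling factor.
scale = max(0, 1 - 3.25/6.3081) = 0.4848
Step 3: prox(x) = [0.1361, 2.7125, 1.3372, -0.4335]
||prox(x)|| = 3.0581
Step 4: Proximal objective.
0.5*||prox-x||^2 = 5.2813
lambda*||prox|| = 9.9388
Total = 15.2202


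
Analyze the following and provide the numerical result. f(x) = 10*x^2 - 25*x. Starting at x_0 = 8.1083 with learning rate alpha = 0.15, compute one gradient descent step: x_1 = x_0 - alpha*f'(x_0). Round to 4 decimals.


We compute the gradient at x_0 and apply the update.
f'(x) = 20*x - 25
f'(8.1083) = 20*8.1083 - 25 = 137.166
x_1 = 8.1083 - 0.15*137.166 = -12.4666


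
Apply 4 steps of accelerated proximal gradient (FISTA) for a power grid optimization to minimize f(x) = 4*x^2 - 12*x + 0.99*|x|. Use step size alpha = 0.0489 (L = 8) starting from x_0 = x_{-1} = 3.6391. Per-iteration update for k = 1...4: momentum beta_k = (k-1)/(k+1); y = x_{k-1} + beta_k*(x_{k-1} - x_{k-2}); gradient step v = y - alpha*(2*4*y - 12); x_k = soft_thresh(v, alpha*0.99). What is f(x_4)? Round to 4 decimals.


FISTA on f(x) = 4*x^2 - 12*x + 0.99*|x|
L = 8, alpha = 0.0489
Iteration 1: beta = 0.0, y = 3.6391 + 0.0*(3.6391 - 3.6391) = 3.6391
  grad(y) = 17.1128, v = y - alpha*grad = 2.8023
  prox(v) = soft_thresh(2.8023, 0.0484) = 2.7539
Iteration 2: beta = 0.3333, y = 2.7539 + 0.3333*(2.7539 - 3.6391) = 2.4588
  grad(y) = 7.6704, v = y - alpha*grad = 2.0837
  prox(v) = soft_thresh(2.0837, 0.0484) = 2.0353
Iteration 3: beta = 0.5, y = 2.0353 + 0.5*(2.0353 - 2.7539) = 1.676
  grad(y) = 1.4082, v = y - alpha*grad = 1.6072
  prox(v) = soft_thresh(1.6072, 0.0484) = 1.5588
Iteration 4: beta = 0.6, y = 1.5588 + 0.6*(1.5588 - 2.0353) = 1.2728
  grad(y) = -1.8175, v = y - alpha*grad = 1.3617
  prox(v) = soft_thresh(1.3617, 0.0484) = 1.3133
f(x_4) = 4*1.3133^2 - 12*1.3133 + 0.99*|1.3133| = -7.5604


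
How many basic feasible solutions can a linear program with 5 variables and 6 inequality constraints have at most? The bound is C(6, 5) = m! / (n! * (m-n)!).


Each vertex corresponds to some choice of n active constraints out of m, so the number of vertices is at most C(m, n) = m! / (n!(m-n)!).
m = 6, n = 5
Numerator: 6 * 5 * 4 * 3 * 2
Denominator: 5! = 120
C(6, 5) = 6


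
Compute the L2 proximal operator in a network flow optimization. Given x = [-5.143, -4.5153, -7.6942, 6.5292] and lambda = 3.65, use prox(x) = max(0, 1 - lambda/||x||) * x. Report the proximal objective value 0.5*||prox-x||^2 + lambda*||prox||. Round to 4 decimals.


Step 1: Compute ||x||.
||x|| = 12.193
Step 2: Compute scaling factor.
scale = max(0, 1 - 3.65/12.193) = 0.7006
Step 3: prox(x) = [-3.6034, -3.1636, -5.3909, 4.5747]
||prox(x)|| = 8.543
Step 4: Proximal objective.
0.5*||prox-x||^2 = 6.6613
lambda*||prox|| = 31.182
Total = 37.8432


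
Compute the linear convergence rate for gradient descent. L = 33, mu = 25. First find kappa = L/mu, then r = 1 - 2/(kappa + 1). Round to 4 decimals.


Step 1: Compute the condition number.
kappa = L/mu = 33/25 = 1.32
Step 2: Compute the convergence rate.
r = 1 - 2/(kappa + 1) = 1 - 2*mu/(L + mu) = (L - mu)/(L + mu) = 8/58 = 0.1379


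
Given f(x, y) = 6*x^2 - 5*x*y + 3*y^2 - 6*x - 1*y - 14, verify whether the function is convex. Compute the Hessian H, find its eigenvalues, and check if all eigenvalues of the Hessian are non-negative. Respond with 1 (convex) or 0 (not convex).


The Hessian of f(x,y) = 6*x^2 - 5*x*y + 3*y^2 - 6*x - 1*y - 14 is:
H = [[12, -5], [-5, 6]]
Trace = 12 + 6 = 18
Determinant = 12*6 - (-5)^2 = 47
Discriminant = (18)^2 - 4*47 = 136.0
Eigenvalues: lambda_1 = 3.169, lambda_2 = 14.831
The function is convex.

1


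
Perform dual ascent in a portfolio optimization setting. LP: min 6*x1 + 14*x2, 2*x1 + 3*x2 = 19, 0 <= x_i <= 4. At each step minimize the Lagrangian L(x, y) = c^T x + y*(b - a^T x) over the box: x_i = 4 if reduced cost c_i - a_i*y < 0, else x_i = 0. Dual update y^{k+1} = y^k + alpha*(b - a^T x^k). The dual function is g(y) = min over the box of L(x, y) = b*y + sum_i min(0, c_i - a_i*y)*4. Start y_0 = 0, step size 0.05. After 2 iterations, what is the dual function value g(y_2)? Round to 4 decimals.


Dual ascent for LP: min 6*x1 + 14*x2, 2*x1 + 3*x2 = 19, 0 <= x_i <= 4
Step 1: y^k = 0.0, reduced costs: (6.0, 14.0)
  x^k = (0.0, 0.0), subgradient = b - a^T x = 19.0
  y^{k+1} = 0.0 + 0.05*19.0 = 0.95
Step 2: y^k = 0.95, reduced costs: (4.1, 11.15)
  x^k = (0.0, 0.0), subgradient = b - a^T x = 19.0
  y^{k+1} = 0.95 + 0.05*19.0 = 1.9
Dual objective at y_2 = 1.9: reduced costs (2.2, 8.3), box minimizer x = (0.0, 0.0)
g(y_2) = b*y + (c1 - a1*y)*x1 + (c2 - a2*y)*x2 = 19*1.9 + 2.2*0.0 + 8.3*0.0 = 36.1 + 0.0 + 0.0 = 36.1


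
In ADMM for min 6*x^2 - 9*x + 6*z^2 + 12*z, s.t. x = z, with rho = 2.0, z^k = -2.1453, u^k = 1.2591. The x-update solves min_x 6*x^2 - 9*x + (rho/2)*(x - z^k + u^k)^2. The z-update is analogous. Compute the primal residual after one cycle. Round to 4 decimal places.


ADMM iteration with rho = 2.0, z^k = -2.1453, u^k = 1.2591
Step 1: x-update.
Minimize 6*x^2 - 9*x + (2.0/2)*(x + 2.1453 + 1.2591)^2
FOC: (2*6 + 2.0)*x = 9 + 2.0*(-2.1453 - 1.2591)
x^{k+1} = 0.1565
Step 2: z-update.
Minimize 6*z^2 + 12*z + (2.0/2)*(0.1565 - z + 1.2591)^2
FOC: (2*6 + 2.0)*z = -12 + 2.0*(0.1565 + 1.2591)
z^{k+1} = -0.6549
Step 3: u-update.
u^{k+1} = 1.2591 + 0.1565 + 0.6549 = 2.0705
Step 4: Primal residual = |0.1565 + 0.6549| = 0.8114


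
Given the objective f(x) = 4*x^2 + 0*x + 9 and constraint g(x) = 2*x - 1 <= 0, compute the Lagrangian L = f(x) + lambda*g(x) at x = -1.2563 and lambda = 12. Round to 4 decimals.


Step 1: Evaluate f(x).
f(-1.2563) = 4*(-1.2563)^2 + 0*(-1.2563) + 9 = 15.3132
Step 2: Evaluate g(x).
g(-1.2563) = 2*-1.2563 - 1 = -3.5126
Step 3: Compute Lagrangian.
L = 15.3132 + 12*-3.5126 = -26.838


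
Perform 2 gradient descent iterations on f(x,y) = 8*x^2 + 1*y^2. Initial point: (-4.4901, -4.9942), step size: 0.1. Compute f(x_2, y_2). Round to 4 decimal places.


Gradient descent on f(x,y) = 8*x^2 + 1*y^2.
Starting point: (-4.4901, -4.9942), alpha = 0.1
Step 1: grad_x = 2*8*-4.4901 = -71.8416, grad_y = 2*1*-4.9942 = -9.9884
  x_1 = -4.4901 - 0.1*-71.8416 = 2.6941
  y_1 = -4.9942 - 0.1*-9.9884 = -3.9954
Step 2: grad_x = 2*8*2.6941 = 43.105, grad_y = 2*1*-3.9954 = -7.9907
  x_2 = 2.6941 - 0.1*43.105 = -1.6164
  y_2 = -3.9954 - 0.1*-7.9907 = -3.1963
f(-1.6164, -3.1963) = 8*(-1.6164)^2 + 1*(-3.1963)^2 = 31.1192


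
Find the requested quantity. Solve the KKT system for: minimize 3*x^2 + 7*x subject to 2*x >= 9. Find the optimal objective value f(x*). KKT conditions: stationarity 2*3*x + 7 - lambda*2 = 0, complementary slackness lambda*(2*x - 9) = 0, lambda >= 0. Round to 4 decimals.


Step 1: Try lambda = 0 (constraint inactive).
x_unc = -7/(2*3) = -1.1667
Check: 2*-1.1667 = -2.3334 < 9 -- violated!
Step 2: Constraint must be active: 2*x = 9
x* = 9/2 = 4.5
lambda = (2*3*4.5 + 7)/2 = 17.0
Step 3: Compute optimal value.
f(x*) = 3*4.5^2 + 7*4.5 = 92.25


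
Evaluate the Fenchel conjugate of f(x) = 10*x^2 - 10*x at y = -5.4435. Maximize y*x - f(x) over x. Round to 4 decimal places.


f*(y) = sup_x {y*x - a*x^2 - b*x} = sup_x {(y-b)*x - a*x^2}
FOC: (y - b) - 2a*x = 0 => x* = (y - b)/(2a)
x* = (-5.4435 + 10)/(2*10) = 0.2278
f*(-5.4435) = (y-b)^2/(4a) = (-5.4435 + 10)^2/(4*10)
= 20.7617/40 = 0.519


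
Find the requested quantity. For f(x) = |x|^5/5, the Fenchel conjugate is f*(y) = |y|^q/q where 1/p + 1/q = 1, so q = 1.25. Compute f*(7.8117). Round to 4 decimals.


The conjugate exponent q satisfies 1/p + 1/q = 1.
p = 5, so q = 5/(5 - 1) = 1.25
|y|^q = 7.8117^1.25 = 13.0597
f*(7.8117) = 13.0597 / 1.25 = 10.4477


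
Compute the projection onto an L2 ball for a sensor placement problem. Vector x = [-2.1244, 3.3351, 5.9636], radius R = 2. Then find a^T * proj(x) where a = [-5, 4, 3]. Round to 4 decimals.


Step 1: Compute ||x|| (intermediates to 6 decimals).
||x|| = sqrt((-2.1244)^2 + 3.3351^2 + 5.9636^2) = 7.155452
Step 2: Project.
Since ||x|| > R, scale = R/||x|| = 2/7.155452 = 0.279507, proj(x) = scale * x
proj(x) = [-0.593785, 0.932184, 1.666868]
Step 3: Dot product.
a^T * proj(x) = -5*(-0.593785) + 4*0.932184 + 3*1.666868 = 11.6983


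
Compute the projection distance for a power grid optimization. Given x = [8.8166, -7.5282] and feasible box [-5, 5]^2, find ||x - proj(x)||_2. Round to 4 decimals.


Project each component onto [-5, 5].
clip(8.8166) = 5.0, clip(-7.5282) = -5.0
Projection = [5.0, -5.0]
Squared diffs: [14.5664, 6.3918]
Distance = sqrt(20.9582) = 4.578


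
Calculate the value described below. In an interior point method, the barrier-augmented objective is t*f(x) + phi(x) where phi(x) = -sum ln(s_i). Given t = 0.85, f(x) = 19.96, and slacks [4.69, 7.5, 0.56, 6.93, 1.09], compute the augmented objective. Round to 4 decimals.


Step 1: Compute log-barrier.
ln values: [1.5454, 2.0149, -0.5798, 1.9359, 0.0862]
phi = -(1.5454 + 2.0149 - 0.5798 + 1.9359 + 0.0862) = -5.0026
Step 2: Compute augmented objective.
t*f(x) = 0.85*19.96 = 16.966
Total = 16.966 - 5.0026 = 11.9634


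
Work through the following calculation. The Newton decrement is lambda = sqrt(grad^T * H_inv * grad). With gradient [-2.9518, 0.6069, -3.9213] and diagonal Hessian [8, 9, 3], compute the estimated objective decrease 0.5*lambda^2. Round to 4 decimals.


Step 1: H is diagonal, so H^(-1) * g = [-0.369, 0.0674, -1.3071].
Step 2: g^T H^(-1) g = sum_i g_i^2 / H_ii
  = (-2.9518)^2/8 + (0.6069)^2/9 + (-3.9213)^2/3
  = 1.0891 + 0.0409 + 5.1255 = 6.2556
Step 3: Objective decrease = 0.5 * g^T H^(-1) g = 3.1278


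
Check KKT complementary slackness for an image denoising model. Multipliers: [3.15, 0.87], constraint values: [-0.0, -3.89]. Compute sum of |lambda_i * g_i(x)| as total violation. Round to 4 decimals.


KKT complementary slackness check:
lambda_1 * g_1 = 3.15 * -0.0 = -0.0
lambda_2 * g_2 = 0.87 * -3.89 = -3.3843
Total violation = 0.0 + 3.3843 = 3.3843


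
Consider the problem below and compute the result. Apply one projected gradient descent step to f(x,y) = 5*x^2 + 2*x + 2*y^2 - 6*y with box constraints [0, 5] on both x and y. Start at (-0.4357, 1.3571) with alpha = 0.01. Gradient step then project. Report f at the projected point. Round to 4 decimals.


Step 1: Compute gradient at (-0.4357, 1.3571).
grad_x = 2*5*-0.4357 + 2 = -2.357
grad_y = 2*2*1.3571 - 6 = -0.5716
Step 2: Gradient step.
x_raw = -0.4357 - 0.01*-2.357 = -0.4121
y_raw = 1.3571 - 0.01*-0.5716 = 1.3628
Step 3: Project onto [0, 5].
x_proj = clip(-0.4121) = 0.0
y_proj = clip(1.3628) = 1.3628
Step 4: Evaluate f.
f(0.0, 1.3628) = -4.4624


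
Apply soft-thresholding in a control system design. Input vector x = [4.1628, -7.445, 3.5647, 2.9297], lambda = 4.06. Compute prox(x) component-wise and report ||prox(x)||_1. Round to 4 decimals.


Soft-thresholding with lambda = 4.06:
prox(4.1628) = sign(4.1628)*max(|4.1628| - 4.06, 0) = 0.1028
prox(-7.445) = sign(-7.445)*max(|-7.445| - 4.06, 0) = -3.385
prox(3.5647) = sign(3.5647)*max(|3.5647| - 4.06, 0) = 0.0
prox(2.9297) = sign(2.9297)*max(|2.9297| - 4.06, 0) = 0.0
prox(x) = [0.1028, -3.385, 0.0, 0.0]
||prox(x)||_1 = 0.1028 + 3.385 + 0.0 + 0.0 = 3.4878


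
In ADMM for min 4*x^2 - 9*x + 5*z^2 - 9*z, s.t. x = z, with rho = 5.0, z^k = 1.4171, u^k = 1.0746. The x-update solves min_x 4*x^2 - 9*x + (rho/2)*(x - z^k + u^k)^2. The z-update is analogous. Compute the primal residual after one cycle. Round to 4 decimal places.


ADMM iteration with rho = 5.0, z^k = 1.4171, u^k = 1.0746
Step 1: x-update.
Minimize 4*x^2 - 9*x + (5.0/2)*(x - 1.4171 + 1.0746)^2
FOC: (2*4 + 5.0)*x = 9 + 5.0*(1.4171 - 1.0746)
x^{k+1} = 0.824
Step 2: z-update.
Minimize 5*z^2 - 9*z + (5.0/2)*(0.824 - z + 1.0746)^2
FOC: (2*5 + 5.0)*z = 9 + 5.0*(0.824 + 1.0746)
z^{k+1} = 1.2329
Step 3: u-update.
u^{k+1} = 1.0746 + 0.824 - 1.2329 = 0.6658
Step 4: Primal residual = |0.824 - 1.2329| = 0.4088


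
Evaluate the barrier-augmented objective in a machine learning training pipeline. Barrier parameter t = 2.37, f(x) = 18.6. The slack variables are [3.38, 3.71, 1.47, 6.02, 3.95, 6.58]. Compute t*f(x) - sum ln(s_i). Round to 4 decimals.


Step 1: Compute log-barrier.
ln values: [1.2179, 1.311, 0.3853, 1.7951, 1.3737, 1.884]
phi = -(1.2179 + 1.311 + 0.3853 + 1.7951 + 1.3737 + 1.884) = -7.967
Step 2: Compute augmented objective.
t*f(x) = 2.37*18.6 = 44.082
Total = 44.082 - 7.967 = 36.115


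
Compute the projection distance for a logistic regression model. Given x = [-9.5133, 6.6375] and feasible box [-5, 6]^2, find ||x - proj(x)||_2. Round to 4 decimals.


Project each component onto [-5, 6].
clip(-9.5133) = -5.0, clip(6.6375) = 6.0
Projection = [-5.0, 6.0]
Squared diffs: [20.3699, 0.4064]
Distance = sqrt(20.7763) = 4.5581


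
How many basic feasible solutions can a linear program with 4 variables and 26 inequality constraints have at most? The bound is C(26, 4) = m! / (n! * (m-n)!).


Each vertex corresponds to some choice of n active constraints out of m, so the number of vertices is at most C(m, n) = m! / (n!(m-n)!).
m = 26, n = 4
Numerator: 26 * 25 * 24 * 23
Denominator: 4! = 24
C(26, 4) = 14950


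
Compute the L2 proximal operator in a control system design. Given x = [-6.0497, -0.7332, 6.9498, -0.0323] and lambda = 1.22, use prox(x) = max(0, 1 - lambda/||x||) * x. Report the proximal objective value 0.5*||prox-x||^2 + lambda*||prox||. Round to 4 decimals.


Step 1: Compute ||x||.
||x|| = 9.2432
Step 2: Compute scaling factor.
scale = max(0, 1 - 1.22/9.2432) = 0.868
Step 3: prox(x) = [-5.2512, -0.6364, 6.0325, -0.028]
||prox(x)|| = 8.0232
Step 4: Proximal objective.
0.5*||prox-x||^2 = 0.7442
lambda*||prox|| = 9.7883
Total = 10.5325


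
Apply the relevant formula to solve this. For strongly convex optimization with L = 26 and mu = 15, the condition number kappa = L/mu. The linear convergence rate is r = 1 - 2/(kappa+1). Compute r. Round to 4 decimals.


Step 1: Compute the condition number.
kappa = L/mu = 26/15 = 1.7333
Step 2: Compute the convergence rate.
r = 1 - 2/(kappa + 1) = 1 - 2*mu/(L + mu) = (L - mu)/(L + mu) = 11/41 = 0.2683


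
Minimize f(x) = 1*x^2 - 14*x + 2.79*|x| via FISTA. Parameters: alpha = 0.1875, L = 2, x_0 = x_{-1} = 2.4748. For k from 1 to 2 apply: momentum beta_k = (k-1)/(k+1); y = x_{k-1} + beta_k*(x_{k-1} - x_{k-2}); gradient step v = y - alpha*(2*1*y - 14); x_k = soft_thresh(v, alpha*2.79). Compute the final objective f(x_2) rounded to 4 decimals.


FISTA on f(x) = 1*x^2 - 14*x + 2.79*|x|
L = 2, alpha = 0.1875
Iteration 1: beta = 0.0, y = 2.4748 + 0.0*(2.4748 - 2.4748) = 2.4748
  grad(y) = -9.0504, v = y - alpha*grad = 4.1718
  prox(v) = soft_thresh(4.1718, 0.5231) = 3.6486
Iteration 2: beta = 0.3333, y = 3.6486 + 0.3333*(3.6486 - 2.4748) = 4.0399
  grad(y) = -5.9202, v = y - alpha*grad = 5.1499
  prox(v) = soft_thresh(5.1499, 0.5231) = 4.6268
f(x_2) = 1*4.6268^2 - 14*4.6268 + 2.79*|4.6268| = -30.4592


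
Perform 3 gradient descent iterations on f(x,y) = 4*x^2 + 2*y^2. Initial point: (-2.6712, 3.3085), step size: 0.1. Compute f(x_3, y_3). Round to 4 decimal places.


Gradient descent on f(x,y) = 4*x^2 + 2*y^2.
Starting point: (-2.6712, 3.3085), alpha = 0.1
Step 1: grad_x = 2*4*-2.6712 = -21.3696, grad_y = 2*2*3.3085 = 13.234
  x_1 = -2.6712 - 0.1*-21.3696 = -0.5342
  y_1 = 3.3085 - 0.1*13.234 = 1.9851
Step 2: grad_x = 2*4*-0.5342 = -4.2739, grad_y = 2*2*1.9851 = 7.9404
  x_2 = -0.5342 - 0.1*-4.2739 = -0.1068
  y_2 = 1.9851 - 0.1*7.9404 = 1.1911
Step 3: grad_x = 2*4*-0.1068 = -0.8548, grad_y = 2*2*1.1911 = 4.7642
  x_3 = -0.1068 - 0.1*-0.8548 = -0.0214
  y_3 = 1.1911 - 0.1*4.7642 = 0.7146
f(-0.0214, 0.7146) = 4*(-0.0214)^2 + 2*0.7146^2 = 1.0232


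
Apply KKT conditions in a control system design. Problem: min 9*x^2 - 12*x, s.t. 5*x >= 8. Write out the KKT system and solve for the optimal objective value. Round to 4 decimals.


Step 1: Try lambda = 0 (constraint inactive).
x_unc = 12/(2*9) = 0.6667
Check: 5*0.6667 = 3.3335 < 8 -- violated!
Step 2: Constraint must be active: 5*x = 8
x* = 8/5 = 1.6
lambda = (2*9*1.6 - 12)/5 = 3.36
Step 3: Compute optimal value.
f(x*) = 9*1.6^2 - 12*1.6 = 3.84


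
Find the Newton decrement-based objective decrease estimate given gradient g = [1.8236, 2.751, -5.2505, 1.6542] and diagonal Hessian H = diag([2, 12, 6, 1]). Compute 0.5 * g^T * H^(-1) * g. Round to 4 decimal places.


Step 1: H is diagonal, so H^(-1) * g = [0.9118, 0.2293, -0.8751, 1.6542].
Step 2: g^T H^(-1) g = sum_i g_i^2 / H_ii
  = (1.8236)^2/2 + (2.751)^2/12 + (-5.2505)^2/6 + (1.6542)^2/1
  = 1.6628 + 0.6307 + 4.5946 + 2.7364 = 9.6244
Step 3: Objective decrease = 0.5 * g^T H^(-1) g = 4.8122


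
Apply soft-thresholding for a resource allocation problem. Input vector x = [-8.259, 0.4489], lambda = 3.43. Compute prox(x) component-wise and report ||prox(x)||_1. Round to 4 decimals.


Soft-thresholding with lambda = 3.43:
prox(-8.259) = sign(-8.259)*max(|-8.259| - 3.43, 0) = -4.829
prox(0.4489) = sign(0.4489)*max(|0.4489| - 3.43, 0) = 0.0
prox(x) = [-4.829, 0.0]
||prox(x)||_1 = 4.829 + 0.0 = 4.829


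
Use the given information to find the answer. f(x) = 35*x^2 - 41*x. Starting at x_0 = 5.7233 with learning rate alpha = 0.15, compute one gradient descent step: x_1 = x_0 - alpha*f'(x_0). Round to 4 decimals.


We compute the gradient at x_0 and apply the update.
f'(x) = 70*x - 41
f'(5.7233) = 70*5.7233 - 41 = 359.631
x_1 = 5.7233 - 0.15*359.631 = -48.2214


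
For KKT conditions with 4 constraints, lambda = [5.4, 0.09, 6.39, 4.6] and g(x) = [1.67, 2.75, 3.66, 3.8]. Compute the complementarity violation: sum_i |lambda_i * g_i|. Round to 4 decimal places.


KKT complementary slackness check:
lambda_1 * g_1 = 5.4 * 1.67 = 9.018
lambda_2 * g_2 = 0.09 * 2.75 = 0.2475
lambda_3 * g_3 = 6.39 * 3.66 = 23.3874
lambda_4 * g_4 = 4.6 * 3.8 = 17.48
Total violation = 9.018 + 0.2475 + 23.3874 + 17.48 = 50.1329


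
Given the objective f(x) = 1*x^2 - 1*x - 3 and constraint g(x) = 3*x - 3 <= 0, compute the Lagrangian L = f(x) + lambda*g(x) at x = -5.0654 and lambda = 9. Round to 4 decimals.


Step 1: Evaluate f(x).
f(-5.0654) = 1*(-5.0654)^2 - 1*(-5.0654) - 3 = 27.7237
Step 2: Evaluate g(x).
g(-5.0654) = 3*-5.0654 - 3 = -18.1962
Step 3: Compute Lagrangian.
L = 27.7237 + 9*-18.1962 = -136.0421


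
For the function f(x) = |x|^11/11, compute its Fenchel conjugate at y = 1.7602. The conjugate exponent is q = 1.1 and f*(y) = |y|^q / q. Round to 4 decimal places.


The conjugate exponent q satisfies 1/p + 1/q = 1.
p = 11, so q = 11/(11 - 1) = 1.1
|y|^q = 1.7602^1.1 = 1.8626
f*(1.7602) = 1.8626 / 1.1 = 1.6933


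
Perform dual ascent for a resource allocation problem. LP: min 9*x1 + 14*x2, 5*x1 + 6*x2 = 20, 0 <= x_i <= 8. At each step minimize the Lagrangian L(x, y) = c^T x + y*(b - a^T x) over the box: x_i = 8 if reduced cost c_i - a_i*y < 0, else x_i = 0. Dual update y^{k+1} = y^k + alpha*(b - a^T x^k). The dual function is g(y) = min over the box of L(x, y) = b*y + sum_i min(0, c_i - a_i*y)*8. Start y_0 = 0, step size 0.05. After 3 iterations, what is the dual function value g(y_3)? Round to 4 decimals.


Dual ascent for LP: min 9*x1 + 14*x2, 5*x1 + 6*x2 = 20, 0 <= x_i <= 8
Step 1: y^k = 0.0, reduced costs: (9.0, 14.0)
  x^k = (0.0, 0.0), subgradient = b - a^T x = 20.0
  y^{k+1} = 0.0 + 0.05*20.0 = 1.0
Step 2: y^k = 1.0, reduced costs: (4.0, 8.0)
  x^k = (0.0, 0.0), subgradient = b - a^T x = 20.0
  y^{k+1} = 1.0 + 0.05*20.0 = 2.0
Step 3: y^k = 2.0, reduced costs: (-1.0, 2.0)
  x^k = (8.0, 0.0), subgradient = b - a^T x = -20.0
  y^{k+1} = 2.0 + 0.05*-20.0 = 1.0
Dual objective at y_3 = 1.0: reduced costs (4.0, 8.0), box minimizer x = (0.0, 0.0)
g(y_3) = b*y + (c1 - a1*y)*x1 + (c2 - a2*y)*x2 = 20*1.0 + 4.0*0.0 + 8.0*0.0 = 20.0 + 0.0 + 0.0 = 20.0


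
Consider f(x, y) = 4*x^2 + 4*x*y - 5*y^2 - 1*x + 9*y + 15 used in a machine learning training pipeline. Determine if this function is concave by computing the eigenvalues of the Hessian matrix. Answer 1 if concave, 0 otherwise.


The Hessian of f(x,y) = 4*x^2 + 4*x*y - 5*y^2 - 1*x + 9*y + 15 is:
H = [[8, 4], [4, -10]]
Trace = 8 - 10 = -2
Determinant = 8*-10 - (4)^2 = -96
Discriminant = (-2)^2 - 4*-96 = 388.0
Eigenvalues: lambda_1 = -10.8489, lambda_2 = 8.8489
The function is not concave.

0


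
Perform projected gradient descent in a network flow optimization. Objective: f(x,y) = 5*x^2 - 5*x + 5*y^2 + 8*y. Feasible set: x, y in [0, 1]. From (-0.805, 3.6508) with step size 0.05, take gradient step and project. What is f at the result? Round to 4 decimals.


Step 1: Compute gradient at (-0.805, 3.6508).
grad_x = 2*5*-0.805 - 5 = -13.05
grad_y = 2*5*3.6508 + 8 = 44.508
Step 2: Gradient step.
x_raw = -0.805 - 0.05*-13.05 = -0.1525
y_raw = 3.6508 - 0.05*44.508 = 1.4254
Step 3: Project onto [0, 1].
x_proj = clip(-0.1525) = 0.0
y_proj = clip(1.4254) = 1.0
Step 4: Evaluate f.
f(0.0, 1.0) = 13.0


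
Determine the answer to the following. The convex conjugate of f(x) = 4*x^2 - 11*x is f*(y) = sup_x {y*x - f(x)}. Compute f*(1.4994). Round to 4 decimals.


f*(y) = sup_x {y*x - a*x^2 - b*x} = sup_x {(y-b)*x - a*x^2}
FOC: (y - b) - 2a*x = 0 => x* = (y - b)/(2a)
x* = (1.4994 + 11)/(2*4) = 1.5624
f*(1.4994) = (y-b)^2/(4a) = (1.4994 + 11)^2/(4*4)
= 156.235/16 = 9.7647


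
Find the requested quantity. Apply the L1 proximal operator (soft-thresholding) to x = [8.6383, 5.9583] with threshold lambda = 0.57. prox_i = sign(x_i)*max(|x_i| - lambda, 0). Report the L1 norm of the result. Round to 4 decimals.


Soft-thresholding with lambda = 0.57:
prox(8.6383) = sign(8.6383)*max(|8.6383| - 0.57, 0) = 8.0683
prox(5.9583) = sign(5.9583)*max(|5.9583| - 0.57, 0) = 5.3883
prox(x) = [8.0683, 5.3883]
||prox(x)||_1 = 8.0683 + 5.3883 = 13.4566


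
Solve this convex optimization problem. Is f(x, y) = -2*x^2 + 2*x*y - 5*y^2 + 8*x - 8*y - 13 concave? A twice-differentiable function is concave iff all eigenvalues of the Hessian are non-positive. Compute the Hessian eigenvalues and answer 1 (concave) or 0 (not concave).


The Hessian of f(x,y) = -2*x^2 + 2*x*y - 5*y^2 + 8*x - 8*y - 13 is:
H = [[-4, 2], [2, -10]]
Trace = -4 - 10 = -14
Determinant = -4*-10 - (2)^2 = 36
Discriminant = (-14)^2 - 4*36 = 52.0
Eigenvalues: lambda_1 = -10.6056, lambda_2 = -3.3944
The function is concave.

1


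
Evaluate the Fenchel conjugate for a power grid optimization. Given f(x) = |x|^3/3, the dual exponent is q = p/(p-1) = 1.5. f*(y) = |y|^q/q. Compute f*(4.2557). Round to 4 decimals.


The conjugate exponent q satisfies 1/p + 1/q = 1.
p = 3, so q = 3/(3 - 1) = 1.5
|y|^q = 4.2557^1.5 = 8.7792
f*(4.2557) = 8.7792 / 1.5 = 5.8528


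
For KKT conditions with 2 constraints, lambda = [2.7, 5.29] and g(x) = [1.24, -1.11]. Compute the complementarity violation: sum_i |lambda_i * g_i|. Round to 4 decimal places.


KKT complementary slackness check:
lambda_1 * g_1 = 2.7 * 1.24 = 3.348
lambda_2 * g_2 = 5.29 * -1.11 = -5.8719
Total violation = 3.348 + 5.8719 = 9.2199


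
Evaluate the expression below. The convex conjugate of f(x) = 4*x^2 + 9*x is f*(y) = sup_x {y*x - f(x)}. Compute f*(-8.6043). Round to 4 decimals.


f*(y) = sup_x {y*x - a*x^2 - b*x} = sup_x {(y-b)*x - a*x^2}
FOC: (y - b) - 2a*x = 0 => x* = (y - b)/(2a)
x* = (-8.6043 - 9)/(2*4) = -2.2005
f*(-8.6043) = (y-b)^2/(4a) = (-8.6043 - 9)^2/(4*4)
= 309.9114/16 = 19.3695


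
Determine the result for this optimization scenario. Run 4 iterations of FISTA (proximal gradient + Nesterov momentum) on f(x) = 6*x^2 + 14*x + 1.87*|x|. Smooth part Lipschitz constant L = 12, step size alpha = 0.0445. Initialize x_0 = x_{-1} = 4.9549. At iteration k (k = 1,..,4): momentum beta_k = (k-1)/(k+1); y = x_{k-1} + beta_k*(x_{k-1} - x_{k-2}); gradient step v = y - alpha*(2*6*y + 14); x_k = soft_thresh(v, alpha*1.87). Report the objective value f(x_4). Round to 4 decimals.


FISTA on f(x) = 6*x^2 + 14*x + 1.87*|x|
L = 12, alpha = 0.0445
Iteration 1: beta = 0.0, y = 4.9549 + 0.0*(4.9549 - 4.9549) = 4.9549
  grad(y) = 73.4588, v = y - alpha*grad = 1.686
  prox(v) = soft_thresh(1.686, 0.0832) = 1.6028
Iteration 2: beta = 0.3333, y = 1.6028 + 0.3333*(1.6028 - 4.9549) = 0.4854
  grad(y) = 19.8247, v = y - alpha*grad = -0.3968
  prox(v) = soft_thresh(-0.3968, 0.0832) = -0.3136
Iteration 3: beta = 0.5, y = -0.3136 + 0.5*(-0.3136 - 1.6028) = -1.2718
  grad(y) = -1.2613, v = y - alpha*grad = -1.2156
  prox(v) = soft_thresh(-1.2156, 0.0832) = -1.1324
Iteration 4: beta = 0.6, y = -1.1324 + 0.6*(-1.1324 + 0.3136) = -1.6237
  grad(y) = -5.4848, v = y - alpha*grad = -1.3797
  prox(v) = soft_thresh(-1.3797, 0.0832) = -1.2964
f(x_4) = 6*(-1.2964)^2 + 14*(-1.2964) + 1.87*|-1.2964| = -5.6413


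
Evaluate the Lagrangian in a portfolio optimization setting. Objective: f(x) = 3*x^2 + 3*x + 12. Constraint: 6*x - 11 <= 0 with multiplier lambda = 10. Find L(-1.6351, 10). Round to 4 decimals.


Step 1: Evaluate f(x).
f(-1.6351) = 3*(-1.6351)^2 + 3*(-1.6351) + 12 = 15.1154
Step 2: Evaluate g(x).
g(-1.6351) = 6*-1.6351 - 11 = -20.8106
Step 3: Compute Lagrangian.
L = 15.1154 + 10*-20.8106 = -192.9906


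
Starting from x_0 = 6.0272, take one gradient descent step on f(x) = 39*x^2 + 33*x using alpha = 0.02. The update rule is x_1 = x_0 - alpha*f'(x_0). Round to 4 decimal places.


We compute the gradient at x_0 and apply the update.
f'(x) = 78*x + 33
f'(6.0272) = 78*6.0272 + 33 = 503.1216
x_1 = 6.0272 - 0.02*503.1216 = -4.0352


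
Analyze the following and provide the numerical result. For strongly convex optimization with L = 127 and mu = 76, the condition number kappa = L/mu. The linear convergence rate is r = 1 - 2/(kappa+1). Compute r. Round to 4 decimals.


Step 1: Compute the condition number.
kappa = L/mu = 127/76 = 1.6711
Step 2: Compute the convergence rate.
r = 1 - 2/(kappa + 1) = 1 - 2*mu/(L + mu) = (L - mu)/(L + mu) = 51/203 = 0.2512


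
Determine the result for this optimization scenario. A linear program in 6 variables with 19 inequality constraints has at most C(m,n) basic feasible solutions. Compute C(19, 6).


Each vertex corresponds to some choice of n active constraints out of m, so the number of vertices is at most C(m, n) = m! / (n!(m-n)!).
m = 19, n = 6
Numerator: 19 * 18 * 17 * 16 * 15 * 14
Denominator: 6! = 720
C(19, 6) = 27132


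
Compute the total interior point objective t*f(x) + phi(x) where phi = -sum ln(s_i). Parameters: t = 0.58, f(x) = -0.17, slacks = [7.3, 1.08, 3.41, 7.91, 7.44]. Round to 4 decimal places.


Step 1: Compute log-barrier.
ln values: [1.9879, 0.077, 1.2267, 2.0681, 2.0069]
phi = -(1.9879 + 0.077 + 1.2267 + 2.0681 + 2.0069) = -7.3665
Step 2: Compute augmented objective.
t*f(x) = 0.58*-0.17 = -0.0986
Total = -0.0986 - 7.3665 = -7.4651


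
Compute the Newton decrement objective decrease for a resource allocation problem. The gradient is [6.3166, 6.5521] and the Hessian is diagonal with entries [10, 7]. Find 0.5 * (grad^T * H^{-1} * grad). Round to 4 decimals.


Step 1: H is diagonal, so H^(-1) * g = [0.6317, 0.936].
Step 2: g^T H^(-1) g = sum_i g_i^2 / H_ii
  = (6.3166)^2/10 + (6.5521)^2/7
  = 3.9899 + 6.1329 = 10.1228
Step 3: Objective decrease = 0.5 * g^T H^(-1) g = 5.0614


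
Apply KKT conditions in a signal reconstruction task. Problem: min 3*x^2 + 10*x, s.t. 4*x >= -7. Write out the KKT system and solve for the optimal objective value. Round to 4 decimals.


Step 1: Try lambda = 0 (constraint inactive).
Stationarity: 2*3*x + 10 = 0
x* = -10/(2*3) = -5/3 = -1.6667 (rounded; the exact value -5/3 is used below)
Check constraint: 4*-1.6667 = -6.6668 >= -7 -- satisfied.
Step 2: Compute optimal value.
f(x*) = 3*(-5/3)^2 + 10*(-5/3) = -8.3333


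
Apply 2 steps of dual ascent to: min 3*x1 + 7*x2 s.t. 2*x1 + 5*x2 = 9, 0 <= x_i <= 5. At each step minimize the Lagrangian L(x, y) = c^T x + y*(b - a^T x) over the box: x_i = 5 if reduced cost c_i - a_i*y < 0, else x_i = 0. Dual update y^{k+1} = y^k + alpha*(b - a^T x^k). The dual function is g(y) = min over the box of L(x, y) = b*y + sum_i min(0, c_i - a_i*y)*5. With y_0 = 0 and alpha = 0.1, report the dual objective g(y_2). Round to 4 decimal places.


Dual ascent for LP: min 3*x1 + 7*x2, 2*x1 + 5*x2 = 9, 0 <= x_i <= 5
Step 1: y^k = 0.0, reduced costs: (3.0, 7.0)
  x^k = (0.0, 0.0), subgradient = b - a^T x = 9.0
  y^{k+1} = 0.0 + 0.1*9.0 = 0.9
Step 2: y^k = 0.9, reduced costs: (1.2, 2.5)
  x^k = (0.0, 0.0), subgradient = b - a^T x = 9.0
  y^{k+1} = 0.9 + 0.1*9.0 = 1.8
Dual objective at y_2 = 1.8: reduced costs (-0.6, -2.0), box minimizer x = (5.0, 5.0)
g(y_2) = b*y + (c1 - a1*y)*x1 + (c2 - a2*y)*x2 = 9*1.8 + (-0.6)*5.0 + (-2.0)*5.0 = 16.2 - 3.0 - 10.0 = 3.2


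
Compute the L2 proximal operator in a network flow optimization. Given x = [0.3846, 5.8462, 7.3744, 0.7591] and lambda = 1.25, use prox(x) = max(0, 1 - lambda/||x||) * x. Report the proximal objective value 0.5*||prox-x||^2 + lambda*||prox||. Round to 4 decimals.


Step 1: Compute ||x||.
||x|| = 9.449
Step 2: Compute scaling factor.
scale = max(0, 1 - 1.25/9.449) = 0.8677
Step 3: prox(x) = [0.3337, 5.0728, 6.3988, 0.6587]
||prox(x)|| = 8.199
Step 4: Proximal objective.
0.5*||prox-x||^2 = 0.7813
lambda*||prox|| = 10.2488
Total = 11.03


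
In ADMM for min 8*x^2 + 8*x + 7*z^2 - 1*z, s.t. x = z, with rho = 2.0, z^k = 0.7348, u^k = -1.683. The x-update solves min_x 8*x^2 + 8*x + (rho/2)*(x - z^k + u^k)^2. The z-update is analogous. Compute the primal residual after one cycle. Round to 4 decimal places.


ADMM iteration with rho = 2.0, z^k = 0.7348, u^k = -1.683
Step 1: x-update.
Minimize 8*x^2 + 8*x + (2.0/2)*(x - 0.7348 - 1.683)^2
FOC: (2*8 + 2.0)*x = -8 + 2.0*(0.7348 + 1.683)
x^{k+1} = -0.1758
Step 2: z-update.
Minimize 7*z^2 - 1*z + (2.0/2)*(-0.1758 - z - 1.683)^2
FOC: (2*7 + 2.0)*z = 1 + 2.0*(-0.1758 - 1.683)
z^{k+1} = -0.1699
Step 3: u-update.
u^{k+1} = -1.683 - 0.1758 + 0.1699 = -1.689
Step 4: Primal residual = |-0.1758 + 0.1699| = 0.006


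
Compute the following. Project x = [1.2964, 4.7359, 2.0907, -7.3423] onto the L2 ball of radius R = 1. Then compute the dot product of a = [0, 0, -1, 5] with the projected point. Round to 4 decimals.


Step 1: Compute ||x|| (intermediates to 6 decimals).
||x|| = sqrt(1.2964^2 + 4.7359^2 + 2.0907^2 + (-7.3423)^2) = 9.076883
Step 2: Project.
Since ||x|| > R, scale = R/||x|| = 1/9.076883 = 0.11017, proj(x) = scale * x
proj(x) = [0.142824, 0.521754, 0.230332, -0.808901]
Step 3: Dot product.
a^T * proj(x) = 0*0.142824 + 0*0.521754 - 1*0.230332 + 5*(-0.808901) = -4.2748


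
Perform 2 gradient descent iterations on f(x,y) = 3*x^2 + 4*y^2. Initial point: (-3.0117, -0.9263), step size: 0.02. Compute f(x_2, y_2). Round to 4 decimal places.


Gradient descent on f(x,y) = 3*x^2 + 4*y^2.
Starting point: (-3.0117, -0.9263), alpha = 0.02
Step 1: grad_x = 2*3*-3.0117 = -18.0702, grad_y = 2*4*-0.9263 = -7.4104
  x_1 = -3.0117 - 0.02*-18.0702 = -2.6503
  y_1 = -0.9263 - 0.02*-7.4104 = -0.7781
Step 2: grad_x = 2*3*-2.6503 = -15.9018, grad_y = 2*4*-0.7781 = -6.2247
  x_2 = -2.6503 - 0.02*-15.9018 = -2.3323
  y_2 = -0.7781 - 0.02*-6.2247 = -0.6536
f(-2.3323, -0.6536) = 3*(-2.3323)^2 + 4*(-0.6536)^2 = 18.0271


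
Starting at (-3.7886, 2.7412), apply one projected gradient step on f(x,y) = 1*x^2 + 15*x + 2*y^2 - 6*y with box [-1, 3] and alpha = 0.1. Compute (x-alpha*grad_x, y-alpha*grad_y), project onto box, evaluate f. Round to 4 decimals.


Step 1: Compute gradient at (-3.7886, 2.7412).
grad_x = 2*1*-3.7886 + 15 = 7.4228
grad_y = 2*2*2.7412 - 6 = 4.9648
Step 2: Gradient step.
x_raw = -3.7886 - 0.1*7.4228 = -4.5309
y_raw = 2.7412 - 0.1*4.9648 = 2.2447
Step 3: Project onto [-1, 3].
x_proj = clip(-4.5309) = -1.0
y_proj = clip(2.2447) = 2.2447
Step 4: Evaluate f.
f(-1.0, 2.2447) = -17.3908
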